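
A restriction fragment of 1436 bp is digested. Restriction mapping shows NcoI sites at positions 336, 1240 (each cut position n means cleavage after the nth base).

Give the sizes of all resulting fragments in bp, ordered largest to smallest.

904, 336, 196 bp

Linear molecule, 2 cuts → 3 fragments:
  336 − 0 = 336 bp
  1240 − 336 = 904 bp
  1436 − 1240 = 196 bp
Sorted largest to smallest: 904, 336, 196 bp.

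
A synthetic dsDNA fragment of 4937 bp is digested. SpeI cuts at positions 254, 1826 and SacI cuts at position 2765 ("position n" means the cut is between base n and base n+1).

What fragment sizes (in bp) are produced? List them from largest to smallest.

Combined cut positions (sorted): 254, 1826, 2765.
Linear molecule, 3 cuts → 4 fragments:
  254 − 0 = 254 bp
  1826 − 254 = 1572 bp
  2765 − 1826 = 939 bp
  4937 − 2765 = 2172 bp
Sorted largest to smallest: 2172, 1572, 939, 254 bp.

2172, 1572, 939, 254 bp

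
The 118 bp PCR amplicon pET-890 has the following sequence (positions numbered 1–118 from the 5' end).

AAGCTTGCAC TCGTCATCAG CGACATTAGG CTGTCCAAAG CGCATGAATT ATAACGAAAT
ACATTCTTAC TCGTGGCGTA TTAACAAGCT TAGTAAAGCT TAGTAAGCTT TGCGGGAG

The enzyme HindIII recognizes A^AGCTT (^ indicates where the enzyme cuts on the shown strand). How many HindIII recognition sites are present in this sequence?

4

AAGCTT occurs starting at positions 1, 86, 96, 105.
HindIII cuts at 4 sites.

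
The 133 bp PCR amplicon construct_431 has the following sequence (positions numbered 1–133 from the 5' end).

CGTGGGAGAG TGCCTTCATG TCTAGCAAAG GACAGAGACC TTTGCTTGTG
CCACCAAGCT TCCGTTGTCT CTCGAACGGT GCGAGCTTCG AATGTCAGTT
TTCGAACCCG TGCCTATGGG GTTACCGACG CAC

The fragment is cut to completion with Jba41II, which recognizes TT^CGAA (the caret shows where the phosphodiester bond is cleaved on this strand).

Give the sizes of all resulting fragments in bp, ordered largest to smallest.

Jba41II sites (TTCGAA) start at positions 87, 101.
Jba41II cuts after base 2 of each site, so after positions 88, 102.
Linear molecule, 2 cuts → 3 fragments:
  1–88 → 88 bp
  89–102 → 14 bp
  103–133 → 31 bp
Sorted largest to smallest: 88, 31, 14 bp.

88, 31, 14 bp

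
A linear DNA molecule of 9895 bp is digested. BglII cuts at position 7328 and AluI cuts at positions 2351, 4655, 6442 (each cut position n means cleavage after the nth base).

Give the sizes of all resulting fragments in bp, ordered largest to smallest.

Combined cut positions (sorted): 2351, 4655, 6442, 7328.
Linear molecule, 4 cuts → 5 fragments:
  2351 − 0 = 2351 bp
  4655 − 2351 = 2304 bp
  6442 − 4655 = 1787 bp
  7328 − 6442 = 886 bp
  9895 − 7328 = 2567 bp
Sorted largest to smallest: 2567, 2351, 2304, 1787, 886 bp.

2567, 2351, 2304, 1787, 886 bp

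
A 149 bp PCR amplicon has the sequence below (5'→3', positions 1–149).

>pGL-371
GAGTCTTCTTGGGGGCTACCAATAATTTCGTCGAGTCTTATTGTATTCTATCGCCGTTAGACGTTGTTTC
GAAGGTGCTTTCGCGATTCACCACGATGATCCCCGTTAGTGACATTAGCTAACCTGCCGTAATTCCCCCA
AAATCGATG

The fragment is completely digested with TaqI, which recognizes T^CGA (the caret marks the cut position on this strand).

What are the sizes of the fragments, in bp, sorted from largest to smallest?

TaqI sites (TCGA) start at positions 31, 69, 144.
TaqI cuts after the first base of each site, so after positions 31, 69, 144.
Linear molecule, 3 cuts → 4 fragments:
  1–31 → 31 bp
  32–69 → 38 bp
  70–144 → 75 bp
  145–149 → 5 bp
Sorted largest to smallest: 75, 38, 31, 5 bp.

75, 38, 31, 5 bp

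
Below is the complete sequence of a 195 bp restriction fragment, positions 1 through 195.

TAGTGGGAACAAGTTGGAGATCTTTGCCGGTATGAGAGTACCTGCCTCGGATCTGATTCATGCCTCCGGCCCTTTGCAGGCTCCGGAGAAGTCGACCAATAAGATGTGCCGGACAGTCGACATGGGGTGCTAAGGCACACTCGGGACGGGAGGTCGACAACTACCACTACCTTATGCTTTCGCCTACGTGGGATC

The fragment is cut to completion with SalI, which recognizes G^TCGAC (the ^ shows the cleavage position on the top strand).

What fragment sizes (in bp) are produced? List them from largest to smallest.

SalI sites (GTCGAC) start at positions 91, 116, 153.
SalI cuts after the first base of each site, so after positions 91, 116, 153.
Linear molecule, 3 cuts → 4 fragments:
  1–91 → 91 bp
  92–116 → 25 bp
  117–153 → 37 bp
  154–195 → 42 bp
Sorted largest to smallest: 91, 42, 37, 25 bp.

91, 42, 37, 25 bp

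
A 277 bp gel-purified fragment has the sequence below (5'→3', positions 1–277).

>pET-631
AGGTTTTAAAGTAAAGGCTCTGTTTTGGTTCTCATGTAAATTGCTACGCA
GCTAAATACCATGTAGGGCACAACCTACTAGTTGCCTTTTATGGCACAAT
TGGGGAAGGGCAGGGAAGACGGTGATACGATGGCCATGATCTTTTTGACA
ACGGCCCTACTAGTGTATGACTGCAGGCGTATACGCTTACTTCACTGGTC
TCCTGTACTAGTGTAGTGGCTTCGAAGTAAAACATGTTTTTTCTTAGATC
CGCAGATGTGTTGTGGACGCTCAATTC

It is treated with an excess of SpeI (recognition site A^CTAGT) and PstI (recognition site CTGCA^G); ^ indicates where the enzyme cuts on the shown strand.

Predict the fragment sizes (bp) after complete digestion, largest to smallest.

82, 77, 70, 32, 16 bp

SpeI sites (ACTAGT) start at positions 77, 159, 207.
SpeI cuts after the first base of each site, so after positions 77, 159, 207.
The PstI site (CTGCAG) starts at position 171.
PstI cuts after base 5 of each site (before the last base), so after position 175.
Combined cut positions: 77, 159, 175, 207.
Linear molecule, 4 cuts → 5 fragments:
  1–77 → 77 bp
  78–159 → 82 bp
  160–175 → 16 bp
  176–207 → 32 bp
  208–277 → 70 bp
Sorted largest to smallest: 82, 77, 70, 32, 16 bp.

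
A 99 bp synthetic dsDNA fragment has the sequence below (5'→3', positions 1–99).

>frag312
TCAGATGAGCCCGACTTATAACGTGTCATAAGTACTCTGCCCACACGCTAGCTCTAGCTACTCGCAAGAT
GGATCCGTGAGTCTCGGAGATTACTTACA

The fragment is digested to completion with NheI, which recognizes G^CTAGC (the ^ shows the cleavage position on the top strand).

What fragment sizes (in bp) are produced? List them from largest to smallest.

52, 47 bp

The NheI site (GCTAGC) starts at position 47.
NheI cuts after the first base of each site, so after position 47.
Linear molecule, 1 cut → 2 fragments:
  1–47 → 47 bp
  48–99 → 52 bp
Sorted largest to smallest: 52, 47 bp.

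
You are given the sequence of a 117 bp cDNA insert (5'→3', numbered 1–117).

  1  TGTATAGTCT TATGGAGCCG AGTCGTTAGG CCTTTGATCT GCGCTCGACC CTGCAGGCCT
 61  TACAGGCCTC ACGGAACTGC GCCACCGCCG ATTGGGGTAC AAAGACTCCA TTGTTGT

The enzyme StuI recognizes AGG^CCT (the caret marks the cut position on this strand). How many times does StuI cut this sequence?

3

AGGCCT occurs starting at positions 28, 55, 64.
StuI cuts at 3 sites.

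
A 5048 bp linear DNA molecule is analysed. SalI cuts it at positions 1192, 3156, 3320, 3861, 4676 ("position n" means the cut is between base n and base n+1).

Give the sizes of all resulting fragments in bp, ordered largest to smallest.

Linear molecule, 5 cuts → 6 fragments:
  1192 − 0 = 1192 bp
  3156 − 1192 = 1964 bp
  3320 − 3156 = 164 bp
  3861 − 3320 = 541 bp
  4676 − 3861 = 815 bp
  5048 − 4676 = 372 bp
Sorted largest to smallest: 1964, 1192, 815, 541, 372, 164 bp.

1964, 1192, 815, 541, 372, 164 bp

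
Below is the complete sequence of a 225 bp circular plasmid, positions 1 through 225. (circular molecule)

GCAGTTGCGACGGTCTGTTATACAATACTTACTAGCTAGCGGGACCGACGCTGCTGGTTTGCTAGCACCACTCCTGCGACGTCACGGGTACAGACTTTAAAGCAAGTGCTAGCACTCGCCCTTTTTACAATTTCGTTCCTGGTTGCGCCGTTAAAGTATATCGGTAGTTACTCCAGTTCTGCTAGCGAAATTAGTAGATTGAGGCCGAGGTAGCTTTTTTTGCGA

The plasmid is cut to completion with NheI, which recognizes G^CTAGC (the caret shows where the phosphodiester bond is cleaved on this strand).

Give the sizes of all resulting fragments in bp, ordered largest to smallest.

79, 73, 47, 26 bp

NheI sites (GCTAGC) start at positions 35, 61, 108, 181.
NheI cuts after the first base of each site, so after positions 35, 61, 108, 181.
Circular molecule, 4 cuts → 4 fragments:
  36–61 → 26 bp
  62–108 → 47 bp
  109–181 → 73 bp
  182–225 then 1–35 → 44 + 35 = 79 bp
Sorted largest to smallest: 79, 73, 47, 26 bp.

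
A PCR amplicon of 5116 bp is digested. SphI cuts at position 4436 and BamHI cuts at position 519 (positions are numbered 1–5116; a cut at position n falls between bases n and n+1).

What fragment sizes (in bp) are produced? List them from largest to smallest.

3917, 680, 519 bp

Combined cut positions (sorted): 519, 4436.
Linear molecule, 2 cuts → 3 fragments:
  519 − 0 = 519 bp
  4436 − 519 = 3917 bp
  5116 − 4436 = 680 bp
Sorted largest to smallest: 3917, 680, 519 bp.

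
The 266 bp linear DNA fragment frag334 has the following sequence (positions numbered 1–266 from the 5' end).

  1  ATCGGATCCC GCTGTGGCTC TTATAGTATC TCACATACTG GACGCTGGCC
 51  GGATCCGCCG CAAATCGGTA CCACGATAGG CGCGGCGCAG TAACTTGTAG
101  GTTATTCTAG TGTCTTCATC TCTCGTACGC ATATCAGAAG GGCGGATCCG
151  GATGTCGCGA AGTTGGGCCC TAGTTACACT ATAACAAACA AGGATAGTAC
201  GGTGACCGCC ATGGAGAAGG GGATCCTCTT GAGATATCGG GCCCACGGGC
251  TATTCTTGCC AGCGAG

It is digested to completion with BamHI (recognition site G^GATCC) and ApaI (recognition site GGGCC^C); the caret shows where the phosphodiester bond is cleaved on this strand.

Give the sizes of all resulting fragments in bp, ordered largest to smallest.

BamHI sites (GGATCC) start at positions 4, 51, 144, 221.
BamHI cuts after the first base of each site, so after positions 4, 51, 144, 221.
ApaI sites (GGGCCC) start at positions 165, 239.
ApaI cuts after base 5 of each site (before the last base), so after positions 169, 243.
Combined cut positions: 4, 51, 144, 169, 221, 243.
Linear molecule, 6 cuts → 7 fragments:
  1–4 → 4 bp
  5–51 → 47 bp
  52–144 → 93 bp
  145–169 → 25 bp
  170–221 → 52 bp
  222–243 → 22 bp
  244–266 → 23 bp
Sorted largest to smallest: 93, 52, 47, 25, 23, 22, 4 bp.

93, 52, 47, 25, 23, 22, 4 bp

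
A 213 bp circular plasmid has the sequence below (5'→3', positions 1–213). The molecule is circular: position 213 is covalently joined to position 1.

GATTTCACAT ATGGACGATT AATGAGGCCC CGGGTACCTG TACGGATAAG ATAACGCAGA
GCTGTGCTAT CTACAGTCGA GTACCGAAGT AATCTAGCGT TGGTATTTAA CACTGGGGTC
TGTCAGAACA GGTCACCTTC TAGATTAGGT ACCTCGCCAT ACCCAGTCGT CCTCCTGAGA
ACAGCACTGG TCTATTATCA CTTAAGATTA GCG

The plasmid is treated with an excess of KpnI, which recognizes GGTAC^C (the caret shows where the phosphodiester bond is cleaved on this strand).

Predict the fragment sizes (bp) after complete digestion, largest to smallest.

115, 98 bp

KpnI sites (GGTACC) start at positions 33, 148.
KpnI cuts after base 5 of each site (before the last base), so after positions 37, 152.
Circular molecule, 2 cuts → 2 fragments:
  38–152 → 115 bp
  153–213 then 1–37 → 61 + 37 = 98 bp
Sorted largest to smallest: 115, 98 bp.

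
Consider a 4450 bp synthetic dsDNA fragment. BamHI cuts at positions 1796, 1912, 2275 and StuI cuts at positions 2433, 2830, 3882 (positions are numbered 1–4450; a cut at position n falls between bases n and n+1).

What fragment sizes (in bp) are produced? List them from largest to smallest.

1796, 1052, 568, 397, 363, 158, 116 bp

Combined cut positions (sorted): 1796, 1912, 2275, 2433, 2830, 3882.
Linear molecule, 6 cuts → 7 fragments:
  1796 − 0 = 1796 bp
  1912 − 1796 = 116 bp
  2275 − 1912 = 363 bp
  2433 − 2275 = 158 bp
  2830 − 2433 = 397 bp
  3882 − 2830 = 1052 bp
  4450 − 3882 = 568 bp
Sorted largest to smallest: 1796, 1052, 568, 397, 363, 158, 116 bp.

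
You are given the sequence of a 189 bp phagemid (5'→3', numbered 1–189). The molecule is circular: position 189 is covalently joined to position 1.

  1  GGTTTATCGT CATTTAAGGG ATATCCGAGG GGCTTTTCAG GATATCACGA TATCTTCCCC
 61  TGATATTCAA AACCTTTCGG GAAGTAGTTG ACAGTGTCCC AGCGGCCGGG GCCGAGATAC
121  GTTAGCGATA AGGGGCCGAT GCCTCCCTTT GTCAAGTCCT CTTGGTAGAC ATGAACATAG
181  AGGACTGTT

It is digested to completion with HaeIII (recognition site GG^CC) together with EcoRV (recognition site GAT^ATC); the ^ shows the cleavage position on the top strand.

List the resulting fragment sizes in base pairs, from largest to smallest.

HaeIII sites (GGCC) start at positions 104, 110, 134.
HaeIII cuts after base 2 of each site, so after positions 105, 111, 135.
EcoRV sites (GATATC) start at positions 20, 41, 49.
EcoRV cuts after base 3 of each site, so after positions 22, 43, 51.
Combined cut positions: 22, 43, 51, 105, 111, 135.
Circular molecule, 6 cuts → 6 fragments:
  23–43 → 21 bp
  44–51 → 8 bp
  52–105 → 54 bp
  106–111 → 6 bp
  112–135 → 24 bp
  136–189 then 1–22 → 54 + 22 = 76 bp
Sorted largest to smallest: 76, 54, 24, 21, 8, 6 bp.

76, 54, 24, 21, 8, 6 bp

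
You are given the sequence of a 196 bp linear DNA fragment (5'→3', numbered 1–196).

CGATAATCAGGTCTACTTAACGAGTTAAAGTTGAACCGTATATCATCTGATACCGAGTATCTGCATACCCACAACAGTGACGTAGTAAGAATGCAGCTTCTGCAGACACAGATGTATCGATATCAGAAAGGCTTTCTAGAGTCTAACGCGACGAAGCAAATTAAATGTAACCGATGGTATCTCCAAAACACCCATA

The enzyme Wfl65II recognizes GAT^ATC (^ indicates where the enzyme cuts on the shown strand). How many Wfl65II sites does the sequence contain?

1

GATATC occurs starting at position 119.
Wfl65II cuts at 1 site.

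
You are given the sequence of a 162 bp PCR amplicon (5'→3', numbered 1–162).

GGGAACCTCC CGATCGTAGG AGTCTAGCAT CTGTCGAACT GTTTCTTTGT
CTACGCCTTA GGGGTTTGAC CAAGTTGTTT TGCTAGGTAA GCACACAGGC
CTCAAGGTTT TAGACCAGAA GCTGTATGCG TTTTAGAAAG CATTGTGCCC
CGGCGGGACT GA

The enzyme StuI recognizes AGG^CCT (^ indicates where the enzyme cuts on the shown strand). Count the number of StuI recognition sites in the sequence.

1

AGGCCT occurs starting at position 97.
StuI cuts at 1 site.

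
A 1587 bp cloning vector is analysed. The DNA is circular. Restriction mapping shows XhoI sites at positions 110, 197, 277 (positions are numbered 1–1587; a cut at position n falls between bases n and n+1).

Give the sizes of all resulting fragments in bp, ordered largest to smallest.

Circular molecule, 3 cuts → 3 fragments:
  197 − 110 = 87 bp
  277 − 197 = 80 bp
  wrap: 1587 − 277 + 110 = 1420 bp
Sorted largest to smallest: 1420, 87, 80 bp.

1420, 87, 80 bp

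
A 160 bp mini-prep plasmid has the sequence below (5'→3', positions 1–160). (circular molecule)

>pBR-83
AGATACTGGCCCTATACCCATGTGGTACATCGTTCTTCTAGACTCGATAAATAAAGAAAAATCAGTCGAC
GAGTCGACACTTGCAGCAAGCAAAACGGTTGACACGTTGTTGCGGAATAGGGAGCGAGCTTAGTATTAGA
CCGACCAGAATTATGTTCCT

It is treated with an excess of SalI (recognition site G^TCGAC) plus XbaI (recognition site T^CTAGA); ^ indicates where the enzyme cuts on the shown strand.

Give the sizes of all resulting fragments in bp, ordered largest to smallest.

SalI sites (GTCGAC) start at positions 65, 73.
SalI cuts after the first base of each site, so after positions 65, 73.
The XbaI site (TCTAGA) starts at position 37.
XbaI cuts after the first base of each site, so after position 37.
Combined cut positions: 37, 65, 73.
Circular molecule, 3 cuts → 3 fragments:
  38–65 → 28 bp
  66–73 → 8 bp
  74–160 then 1–37 → 87 + 37 = 124 bp
Sorted largest to smallest: 124, 28, 8 bp.

124, 28, 8 bp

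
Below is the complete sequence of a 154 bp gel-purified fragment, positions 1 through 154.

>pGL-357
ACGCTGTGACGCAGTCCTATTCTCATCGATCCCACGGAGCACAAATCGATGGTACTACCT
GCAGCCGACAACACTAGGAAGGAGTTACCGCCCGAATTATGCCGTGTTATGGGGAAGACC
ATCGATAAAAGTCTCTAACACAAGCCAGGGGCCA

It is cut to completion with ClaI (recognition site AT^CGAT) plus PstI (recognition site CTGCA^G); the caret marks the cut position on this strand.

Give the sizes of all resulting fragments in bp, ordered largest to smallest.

ClaI sites (ATCGAT) start at positions 25, 45, 121.
ClaI cuts after base 2 of each site, so after positions 26, 46, 122.
The PstI site (CTGCAG) starts at position 59.
PstI cuts after base 5 of each site (before the last base), so after position 63.
Combined cut positions: 26, 46, 63, 122.
Linear molecule, 4 cuts → 5 fragments:
  1–26 → 26 bp
  27–46 → 20 bp
  47–63 → 17 bp
  64–122 → 59 bp
  123–154 → 32 bp
Sorted largest to smallest: 59, 32, 26, 20, 17 bp.

59, 32, 26, 20, 17 bp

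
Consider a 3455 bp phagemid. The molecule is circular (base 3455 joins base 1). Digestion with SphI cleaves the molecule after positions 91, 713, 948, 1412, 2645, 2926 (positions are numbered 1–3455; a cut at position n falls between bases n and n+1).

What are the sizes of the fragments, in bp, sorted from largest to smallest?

Circular molecule, 6 cuts → 6 fragments:
  713 − 91 = 622 bp
  948 − 713 = 235 bp
  1412 − 948 = 464 bp
  2645 − 1412 = 1233 bp
  2926 − 2645 = 281 bp
  wrap: 3455 − 2926 + 91 = 620 bp
Sorted largest to smallest: 1233, 622, 620, 464, 281, 235 bp.

1233, 622, 620, 464, 281, 235 bp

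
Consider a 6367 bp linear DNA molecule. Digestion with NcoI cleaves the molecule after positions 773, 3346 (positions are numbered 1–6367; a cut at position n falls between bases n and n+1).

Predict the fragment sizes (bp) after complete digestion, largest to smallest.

3021, 2573, 773 bp

Linear molecule, 2 cuts → 3 fragments:
  773 − 0 = 773 bp
  3346 − 773 = 2573 bp
  6367 − 3346 = 3021 bp
Sorted largest to smallest: 3021, 2573, 773 bp.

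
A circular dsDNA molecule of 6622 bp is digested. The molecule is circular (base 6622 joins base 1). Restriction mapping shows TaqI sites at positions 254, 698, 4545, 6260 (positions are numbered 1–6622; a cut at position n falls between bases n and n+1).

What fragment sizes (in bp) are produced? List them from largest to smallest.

3847, 1715, 616, 444 bp

Circular molecule, 4 cuts → 4 fragments:
  698 − 254 = 444 bp
  4545 − 698 = 3847 bp
  6260 − 4545 = 1715 bp
  wrap: 6622 − 6260 + 254 = 616 bp
Sorted largest to smallest: 3847, 1715, 616, 444 bp.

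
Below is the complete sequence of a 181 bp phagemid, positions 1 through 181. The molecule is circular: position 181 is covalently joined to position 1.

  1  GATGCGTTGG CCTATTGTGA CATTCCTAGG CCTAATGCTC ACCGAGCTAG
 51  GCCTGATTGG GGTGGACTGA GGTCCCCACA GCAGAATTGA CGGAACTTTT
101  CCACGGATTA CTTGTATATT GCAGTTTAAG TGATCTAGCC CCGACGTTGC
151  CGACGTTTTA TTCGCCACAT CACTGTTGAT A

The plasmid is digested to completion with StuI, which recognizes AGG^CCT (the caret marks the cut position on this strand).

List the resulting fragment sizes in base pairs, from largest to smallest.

StuI sites (AGGCCT) start at positions 28, 49.
StuI cuts after base 3 of each site, so after positions 30, 51.
Circular molecule, 2 cuts → 2 fragments:
  31–51 → 21 bp
  52–181 then 1–30 → 130 + 30 = 160 bp
Sorted largest to smallest: 160, 21 bp.

160, 21 bp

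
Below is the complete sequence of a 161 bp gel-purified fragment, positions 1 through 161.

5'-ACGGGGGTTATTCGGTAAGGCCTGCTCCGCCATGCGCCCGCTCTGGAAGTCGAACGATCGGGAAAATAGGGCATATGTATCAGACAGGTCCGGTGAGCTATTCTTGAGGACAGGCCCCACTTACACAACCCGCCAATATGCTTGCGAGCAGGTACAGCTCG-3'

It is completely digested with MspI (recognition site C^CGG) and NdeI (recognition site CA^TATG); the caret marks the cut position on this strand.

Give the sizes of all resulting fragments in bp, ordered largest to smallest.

The MspI site (CCGG) starts at position 90.
MspI cuts after the first base of each site, so after position 90.
The NdeI site (CATATG) starts at position 72.
NdeI cuts after base 2 of each site, so after position 73.
Combined cut positions: 73, 90.
Linear molecule, 2 cuts → 3 fragments:
  1–73 → 73 bp
  74–90 → 17 bp
  91–161 → 71 bp
Sorted largest to smallest: 73, 71, 17 bp.

73, 71, 17 bp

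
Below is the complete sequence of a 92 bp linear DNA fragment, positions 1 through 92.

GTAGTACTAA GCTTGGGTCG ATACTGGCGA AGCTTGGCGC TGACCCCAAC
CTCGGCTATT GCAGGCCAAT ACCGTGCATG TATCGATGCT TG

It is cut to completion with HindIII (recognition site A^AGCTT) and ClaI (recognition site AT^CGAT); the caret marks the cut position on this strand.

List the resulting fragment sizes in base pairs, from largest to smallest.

53, 21, 9, 9 bp

HindIII sites (AAGCTT) start at positions 9, 30.
HindIII cuts after the first base of each site, so after positions 9, 30.
The ClaI site (ATCGAT) starts at position 82.
ClaI cuts after base 2 of each site, so after position 83.
Combined cut positions: 9, 30, 83.
Linear molecule, 3 cuts → 4 fragments:
  1–9 → 9 bp
  10–30 → 21 bp
  31–83 → 53 bp
  84–92 → 9 bp
Sorted largest to smallest: 53, 21, 9, 9 bp.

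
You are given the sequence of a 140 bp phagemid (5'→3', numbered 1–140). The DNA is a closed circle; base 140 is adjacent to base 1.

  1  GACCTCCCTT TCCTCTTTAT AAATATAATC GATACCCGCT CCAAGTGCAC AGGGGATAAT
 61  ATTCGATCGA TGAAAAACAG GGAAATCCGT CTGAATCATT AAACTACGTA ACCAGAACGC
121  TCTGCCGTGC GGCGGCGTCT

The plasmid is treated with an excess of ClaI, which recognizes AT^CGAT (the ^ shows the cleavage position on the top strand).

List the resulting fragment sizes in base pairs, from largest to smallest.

ClaI sites (ATCGAT) start at positions 28, 66.
ClaI cuts after base 2 of each site, so after positions 29, 67.
Circular molecule, 2 cuts → 2 fragments:
  30–67 → 38 bp
  68–140 then 1–29 → 73 + 29 = 102 bp
Sorted largest to smallest: 102, 38 bp.

102, 38 bp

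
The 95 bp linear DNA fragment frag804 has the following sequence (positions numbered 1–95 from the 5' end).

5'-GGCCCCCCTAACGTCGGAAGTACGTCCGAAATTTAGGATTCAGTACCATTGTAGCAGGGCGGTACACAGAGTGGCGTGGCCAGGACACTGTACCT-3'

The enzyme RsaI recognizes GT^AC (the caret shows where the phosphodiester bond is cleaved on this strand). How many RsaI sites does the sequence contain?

4

GTAC occurs starting at positions 20, 43, 62, 90.
RsaI cuts at 4 sites.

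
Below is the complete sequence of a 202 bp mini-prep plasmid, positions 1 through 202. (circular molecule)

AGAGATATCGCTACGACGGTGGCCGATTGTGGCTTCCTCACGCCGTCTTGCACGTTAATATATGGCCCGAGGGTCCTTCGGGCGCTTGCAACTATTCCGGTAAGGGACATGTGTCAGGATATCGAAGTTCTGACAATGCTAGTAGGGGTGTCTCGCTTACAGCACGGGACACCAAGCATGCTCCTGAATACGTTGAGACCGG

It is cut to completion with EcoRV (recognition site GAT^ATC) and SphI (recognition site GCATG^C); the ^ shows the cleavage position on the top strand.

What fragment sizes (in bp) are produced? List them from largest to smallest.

EcoRV sites (GATATC) start at positions 4, 118.
EcoRV cuts after base 3 of each site, so after positions 6, 120.
The SphI site (GCATGC) starts at position 176.
SphI cuts after base 5 of each site (before the last base), so after position 180.
Combined cut positions: 6, 120, 180.
Circular molecule, 3 cuts → 3 fragments:
  7–120 → 114 bp
  121–180 → 60 bp
  181–202 then 1–6 → 22 + 6 = 28 bp
Sorted largest to smallest: 114, 60, 28 bp.

114, 60, 28 bp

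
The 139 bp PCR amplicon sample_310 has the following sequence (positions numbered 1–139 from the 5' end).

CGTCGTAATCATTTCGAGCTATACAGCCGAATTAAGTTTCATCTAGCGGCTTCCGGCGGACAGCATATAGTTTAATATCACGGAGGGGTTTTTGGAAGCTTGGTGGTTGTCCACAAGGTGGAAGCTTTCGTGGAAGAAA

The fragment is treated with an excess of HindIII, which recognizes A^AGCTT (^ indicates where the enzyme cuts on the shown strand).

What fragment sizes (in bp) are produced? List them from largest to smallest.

96, 26, 17 bp

HindIII sites (AAGCTT) start at positions 96, 122.
HindIII cuts after the first base of each site, so after positions 96, 122.
Linear molecule, 2 cuts → 3 fragments:
  1–96 → 96 bp
  97–122 → 26 bp
  123–139 → 17 bp
Sorted largest to smallest: 96, 26, 17 bp.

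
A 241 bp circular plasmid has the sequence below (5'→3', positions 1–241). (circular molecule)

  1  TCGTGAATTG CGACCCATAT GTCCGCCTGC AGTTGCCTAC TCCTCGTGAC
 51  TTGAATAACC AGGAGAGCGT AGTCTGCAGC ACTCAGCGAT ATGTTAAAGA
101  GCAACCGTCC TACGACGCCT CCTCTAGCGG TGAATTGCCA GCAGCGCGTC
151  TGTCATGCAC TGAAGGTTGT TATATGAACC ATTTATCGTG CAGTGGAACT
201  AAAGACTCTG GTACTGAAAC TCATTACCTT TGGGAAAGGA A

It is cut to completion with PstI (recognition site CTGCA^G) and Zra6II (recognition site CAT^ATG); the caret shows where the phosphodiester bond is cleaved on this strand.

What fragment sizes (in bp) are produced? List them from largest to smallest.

181, 47, 13 bp

PstI sites (CTGCAG) start at positions 27, 74.
PstI cuts after base 5 of each site (before the last base), so after positions 31, 78.
The Zra6II site (CATATG) starts at position 16.
Zra6II cuts after base 3 of each site, so after position 18.
Combined cut positions: 18, 31, 78.
Circular molecule, 3 cuts → 3 fragments:
  19–31 → 13 bp
  32–78 → 47 bp
  79–241 then 1–18 → 163 + 18 = 181 bp
Sorted largest to smallest: 181, 47, 13 bp.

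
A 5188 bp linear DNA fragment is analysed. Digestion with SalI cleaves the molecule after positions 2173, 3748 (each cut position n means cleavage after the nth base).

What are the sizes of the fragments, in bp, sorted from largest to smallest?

Linear molecule, 2 cuts → 3 fragments:
  2173 − 0 = 2173 bp
  3748 − 2173 = 1575 bp
  5188 − 3748 = 1440 bp
Sorted largest to smallest: 2173, 1575, 1440 bp.

2173, 1575, 1440 bp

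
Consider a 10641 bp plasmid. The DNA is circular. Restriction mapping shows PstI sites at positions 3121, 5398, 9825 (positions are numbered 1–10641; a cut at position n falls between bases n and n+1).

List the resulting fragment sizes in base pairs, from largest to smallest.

4427, 3937, 2277 bp

Circular molecule, 3 cuts → 3 fragments:
  5398 − 3121 = 2277 bp
  9825 − 5398 = 4427 bp
  wrap: 10641 − 9825 + 3121 = 3937 bp
Sorted largest to smallest: 4427, 3937, 2277 bp.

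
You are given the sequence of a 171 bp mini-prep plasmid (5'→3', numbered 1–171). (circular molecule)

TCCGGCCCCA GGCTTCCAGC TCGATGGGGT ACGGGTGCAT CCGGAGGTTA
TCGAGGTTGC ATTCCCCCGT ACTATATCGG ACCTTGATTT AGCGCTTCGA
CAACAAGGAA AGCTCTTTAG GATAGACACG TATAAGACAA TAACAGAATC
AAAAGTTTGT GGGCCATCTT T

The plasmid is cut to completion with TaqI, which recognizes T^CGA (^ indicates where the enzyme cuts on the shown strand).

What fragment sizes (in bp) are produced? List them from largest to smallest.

95, 46, 30 bp

TaqI sites (TCGA) start at positions 21, 51, 97.
TaqI cuts after the first base of each site, so after positions 21, 51, 97.
Circular molecule, 3 cuts → 3 fragments:
  22–51 → 30 bp
  52–97 → 46 bp
  98–171 then 1–21 → 74 + 21 = 95 bp
Sorted largest to smallest: 95, 46, 30 bp.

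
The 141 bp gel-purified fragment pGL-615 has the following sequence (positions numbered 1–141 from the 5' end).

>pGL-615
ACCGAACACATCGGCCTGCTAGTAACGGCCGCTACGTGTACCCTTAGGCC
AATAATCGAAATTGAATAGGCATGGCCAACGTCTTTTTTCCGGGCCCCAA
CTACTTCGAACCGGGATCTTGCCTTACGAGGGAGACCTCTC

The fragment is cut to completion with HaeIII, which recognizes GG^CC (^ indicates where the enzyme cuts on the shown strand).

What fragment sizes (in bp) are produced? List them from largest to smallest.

HaeIII sites (GGCC) start at positions 13, 27, 47, 74, 93.
HaeIII cuts after base 2 of each site, so after positions 14, 28, 48, 75, 94.
Linear molecule, 5 cuts → 6 fragments:
  1–14 → 14 bp
  15–28 → 14 bp
  29–48 → 20 bp
  49–75 → 27 bp
  76–94 → 19 bp
  95–141 → 47 bp
Sorted largest to smallest: 47, 27, 20, 19, 14, 14 bp.

47, 27, 20, 19, 14, 14 bp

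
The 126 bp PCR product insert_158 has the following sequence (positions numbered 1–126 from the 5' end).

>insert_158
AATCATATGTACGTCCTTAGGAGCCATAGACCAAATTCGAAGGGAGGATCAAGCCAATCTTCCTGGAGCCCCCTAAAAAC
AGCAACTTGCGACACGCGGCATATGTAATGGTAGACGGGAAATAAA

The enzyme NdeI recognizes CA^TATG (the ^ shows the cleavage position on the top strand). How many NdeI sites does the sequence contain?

CATATG occurs starting at positions 4, 100.
NdeI cuts at 2 sites.

2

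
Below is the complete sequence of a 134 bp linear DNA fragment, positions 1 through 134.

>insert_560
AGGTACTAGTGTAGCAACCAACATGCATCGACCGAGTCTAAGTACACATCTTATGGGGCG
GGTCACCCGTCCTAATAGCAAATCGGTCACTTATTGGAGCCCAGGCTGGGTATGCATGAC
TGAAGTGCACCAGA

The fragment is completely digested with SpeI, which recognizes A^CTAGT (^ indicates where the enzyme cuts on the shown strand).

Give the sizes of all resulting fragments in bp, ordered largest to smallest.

The SpeI site (ACTAGT) starts at position 5.
SpeI cuts after the first base of each site, so after position 5.
Linear molecule, 1 cut → 2 fragments:
  1–5 → 5 bp
  6–134 → 129 bp
Sorted largest to smallest: 129, 5 bp.

129, 5 bp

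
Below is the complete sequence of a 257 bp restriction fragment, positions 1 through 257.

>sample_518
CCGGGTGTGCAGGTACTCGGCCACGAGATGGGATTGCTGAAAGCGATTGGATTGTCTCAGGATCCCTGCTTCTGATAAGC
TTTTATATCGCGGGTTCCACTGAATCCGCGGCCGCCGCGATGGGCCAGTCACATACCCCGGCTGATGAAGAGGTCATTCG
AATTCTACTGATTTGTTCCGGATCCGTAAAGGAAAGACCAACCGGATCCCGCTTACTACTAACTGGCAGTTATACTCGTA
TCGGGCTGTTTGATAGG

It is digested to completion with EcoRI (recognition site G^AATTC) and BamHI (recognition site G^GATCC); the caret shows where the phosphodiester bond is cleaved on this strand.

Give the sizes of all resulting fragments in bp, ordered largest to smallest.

The EcoRI site (GAATTC) starts at position 160.
EcoRI cuts after the first base of each site, so after position 160.
BamHI sites (GGATCC) start at positions 60, 180, 204.
BamHI cuts after the first base of each site, so after positions 60, 180, 204.
Combined cut positions: 60, 160, 180, 204.
Linear molecule, 4 cuts → 5 fragments:
  1–60 → 60 bp
  61–160 → 100 bp
  161–180 → 20 bp
  181–204 → 24 bp
  205–257 → 53 bp
Sorted largest to smallest: 100, 60, 53, 24, 20 bp.

100, 60, 53, 24, 20 bp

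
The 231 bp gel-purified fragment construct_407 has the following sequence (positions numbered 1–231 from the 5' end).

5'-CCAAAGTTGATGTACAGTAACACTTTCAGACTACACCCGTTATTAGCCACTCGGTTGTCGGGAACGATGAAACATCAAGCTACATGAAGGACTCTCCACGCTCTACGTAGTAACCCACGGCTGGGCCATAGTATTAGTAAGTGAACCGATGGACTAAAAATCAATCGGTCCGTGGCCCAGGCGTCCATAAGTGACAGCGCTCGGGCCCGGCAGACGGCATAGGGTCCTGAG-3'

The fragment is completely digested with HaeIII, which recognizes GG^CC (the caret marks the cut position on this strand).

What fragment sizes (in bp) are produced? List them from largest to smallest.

HaeIII sites (GGCC) start at positions 124, 174, 204.
HaeIII cuts after base 2 of each site, so after positions 125, 175, 205.
Linear molecule, 3 cuts → 4 fragments:
  1–125 → 125 bp
  126–175 → 50 bp
  176–205 → 30 bp
  206–231 → 26 bp
Sorted largest to smallest: 125, 50, 30, 26 bp.

125, 50, 30, 26 bp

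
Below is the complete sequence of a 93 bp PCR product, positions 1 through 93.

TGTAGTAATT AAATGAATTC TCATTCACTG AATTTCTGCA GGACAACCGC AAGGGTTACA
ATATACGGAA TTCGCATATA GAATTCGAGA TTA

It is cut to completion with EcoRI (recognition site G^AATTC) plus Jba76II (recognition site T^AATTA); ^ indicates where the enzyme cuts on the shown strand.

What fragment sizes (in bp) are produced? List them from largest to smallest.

53, 13, 12, 9, 6 bp

EcoRI sites (GAATTC) start at positions 15, 68, 81.
EcoRI cuts after the first base of each site, so after positions 15, 68, 81.
The Jba76II site (TAATTA) starts at position 6.
Jba76II cuts after the first base of each site, so after position 6.
Combined cut positions: 6, 15, 68, 81.
Linear molecule, 4 cuts → 5 fragments:
  1–6 → 6 bp
  7–15 → 9 bp
  16–68 → 53 bp
  69–81 → 13 bp
  82–93 → 12 bp
Sorted largest to smallest: 53, 13, 12, 9, 6 bp.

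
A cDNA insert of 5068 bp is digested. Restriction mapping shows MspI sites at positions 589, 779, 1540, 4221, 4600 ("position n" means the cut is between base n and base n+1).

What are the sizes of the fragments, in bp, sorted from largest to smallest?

2681, 761, 589, 468, 379, 190 bp

Linear molecule, 5 cuts → 6 fragments:
  589 − 0 = 589 bp
  779 − 589 = 190 bp
  1540 − 779 = 761 bp
  4221 − 1540 = 2681 bp
  4600 − 4221 = 379 bp
  5068 − 4600 = 468 bp
Sorted largest to smallest: 2681, 761, 589, 468, 379, 190 bp.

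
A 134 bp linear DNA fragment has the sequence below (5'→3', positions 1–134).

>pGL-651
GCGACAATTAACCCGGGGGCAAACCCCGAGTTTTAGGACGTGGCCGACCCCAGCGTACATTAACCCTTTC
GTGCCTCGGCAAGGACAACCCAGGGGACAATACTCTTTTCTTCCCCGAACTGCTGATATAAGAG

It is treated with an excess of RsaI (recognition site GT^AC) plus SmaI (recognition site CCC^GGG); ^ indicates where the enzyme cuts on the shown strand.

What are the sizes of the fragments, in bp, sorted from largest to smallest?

The RsaI site (GTAC) starts at position 55.
RsaI cuts after base 2 of each site, so after position 56.
The SmaI site (CCCGGG) starts at position 12.
SmaI cuts after base 3 of each site, so after position 14.
Combined cut positions: 14, 56.
Linear molecule, 2 cuts → 3 fragments:
  1–14 → 14 bp
  15–56 → 42 bp
  57–134 → 78 bp
Sorted largest to smallest: 78, 42, 14 bp.

78, 42, 14 bp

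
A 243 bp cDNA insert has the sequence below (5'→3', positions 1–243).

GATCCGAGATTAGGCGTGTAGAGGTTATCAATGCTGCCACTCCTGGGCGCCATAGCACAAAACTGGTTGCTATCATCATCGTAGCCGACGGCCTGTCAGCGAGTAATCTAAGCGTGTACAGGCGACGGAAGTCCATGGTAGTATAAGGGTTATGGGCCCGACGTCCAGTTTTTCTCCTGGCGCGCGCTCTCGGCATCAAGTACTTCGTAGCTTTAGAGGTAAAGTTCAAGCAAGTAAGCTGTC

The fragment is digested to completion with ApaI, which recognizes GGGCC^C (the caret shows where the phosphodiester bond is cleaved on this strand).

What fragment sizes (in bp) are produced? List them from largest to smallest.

The ApaI site (GGGCCC) starts at position 154.
ApaI cuts after base 5 of each site (before the last base), so after position 158.
Linear molecule, 1 cut → 2 fragments:
  1–158 → 158 bp
  159–243 → 85 bp
Sorted largest to smallest: 158, 85 bp.

158, 85 bp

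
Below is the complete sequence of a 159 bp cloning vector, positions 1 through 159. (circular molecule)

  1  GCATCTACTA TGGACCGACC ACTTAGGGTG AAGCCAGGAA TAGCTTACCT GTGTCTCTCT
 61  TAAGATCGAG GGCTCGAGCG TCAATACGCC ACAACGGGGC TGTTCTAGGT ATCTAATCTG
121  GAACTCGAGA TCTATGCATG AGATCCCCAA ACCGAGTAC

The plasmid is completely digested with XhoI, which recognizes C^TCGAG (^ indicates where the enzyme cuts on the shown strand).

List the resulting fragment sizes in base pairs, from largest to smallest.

XhoI sites (CTCGAG) start at positions 73, 124.
XhoI cuts after the first base of each site, so after positions 73, 124.
Circular molecule, 2 cuts → 2 fragments:
  74–124 → 51 bp
  125–159 then 1–73 → 35 + 73 = 108 bp
Sorted largest to smallest: 108, 51 bp.

108, 51 bp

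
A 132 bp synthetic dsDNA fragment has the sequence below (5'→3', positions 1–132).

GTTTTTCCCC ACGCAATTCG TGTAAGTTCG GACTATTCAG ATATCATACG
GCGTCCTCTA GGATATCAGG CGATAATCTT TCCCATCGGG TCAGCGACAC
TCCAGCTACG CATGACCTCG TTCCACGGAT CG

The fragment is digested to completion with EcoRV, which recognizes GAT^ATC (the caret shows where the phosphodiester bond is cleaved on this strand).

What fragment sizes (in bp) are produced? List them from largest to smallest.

EcoRV sites (GATATC) start at positions 40, 62.
EcoRV cuts after base 3 of each site, so after positions 42, 64.
Linear molecule, 2 cuts → 3 fragments:
  1–42 → 42 bp
  43–64 → 22 bp
  65–132 → 68 bp
Sorted largest to smallest: 68, 42, 22 bp.

68, 42, 22 bp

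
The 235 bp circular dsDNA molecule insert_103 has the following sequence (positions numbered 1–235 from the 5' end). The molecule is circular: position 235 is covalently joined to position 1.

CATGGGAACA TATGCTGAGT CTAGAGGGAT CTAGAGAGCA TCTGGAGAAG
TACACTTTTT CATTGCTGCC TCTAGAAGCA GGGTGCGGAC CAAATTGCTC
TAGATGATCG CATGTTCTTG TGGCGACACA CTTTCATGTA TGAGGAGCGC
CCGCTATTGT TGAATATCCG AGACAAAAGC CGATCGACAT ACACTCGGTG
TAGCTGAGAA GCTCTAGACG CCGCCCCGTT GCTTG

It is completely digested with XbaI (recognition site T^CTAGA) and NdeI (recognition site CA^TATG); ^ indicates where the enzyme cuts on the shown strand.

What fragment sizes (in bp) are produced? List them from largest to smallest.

XbaI sites (TCTAGA) start at positions 20, 30, 71, 99, 213.
XbaI cuts after the first base of each site, so after positions 20, 30, 71, 99, 213.
The NdeI site (CATATG) starts at position 9.
NdeI cuts after base 2 of each site, so after position 10.
Combined cut positions: 10, 20, 30, 71, 99, 213.
Circular molecule, 6 cuts → 6 fragments:
  11–20 → 10 bp
  21–30 → 10 bp
  31–71 → 41 bp
  72–99 → 28 bp
  100–213 → 114 bp
  214–235 then 1–10 → 22 + 10 = 32 bp
Sorted largest to smallest: 114, 41, 32, 28, 10, 10 bp.

114, 41, 32, 28, 10, 10 bp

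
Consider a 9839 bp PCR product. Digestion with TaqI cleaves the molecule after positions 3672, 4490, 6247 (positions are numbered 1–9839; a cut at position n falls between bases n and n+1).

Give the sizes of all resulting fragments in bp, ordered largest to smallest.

Linear molecule, 3 cuts → 4 fragments:
  3672 − 0 = 3672 bp
  4490 − 3672 = 818 bp
  6247 − 4490 = 1757 bp
  9839 − 6247 = 3592 bp
Sorted largest to smallest: 3672, 3592, 1757, 818 bp.

3672, 3592, 1757, 818 bp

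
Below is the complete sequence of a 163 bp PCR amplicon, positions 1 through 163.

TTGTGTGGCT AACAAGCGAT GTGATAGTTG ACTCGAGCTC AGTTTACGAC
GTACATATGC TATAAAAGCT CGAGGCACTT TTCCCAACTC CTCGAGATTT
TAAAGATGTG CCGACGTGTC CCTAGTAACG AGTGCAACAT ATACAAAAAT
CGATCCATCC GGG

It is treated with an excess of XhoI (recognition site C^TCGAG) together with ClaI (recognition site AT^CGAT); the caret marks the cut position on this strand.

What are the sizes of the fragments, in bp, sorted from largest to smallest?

59, 37, 32, 22, 13 bp

XhoI sites (CTCGAG) start at positions 32, 69, 91.
XhoI cuts after the first base of each site, so after positions 32, 69, 91.
The ClaI site (ATCGAT) starts at position 149.
ClaI cuts after base 2 of each site, so after position 150.
Combined cut positions: 32, 69, 91, 150.
Linear molecule, 4 cuts → 5 fragments:
  1–32 → 32 bp
  33–69 → 37 bp
  70–91 → 22 bp
  92–150 → 59 bp
  151–163 → 13 bp
Sorted largest to smallest: 59, 37, 32, 22, 13 bp.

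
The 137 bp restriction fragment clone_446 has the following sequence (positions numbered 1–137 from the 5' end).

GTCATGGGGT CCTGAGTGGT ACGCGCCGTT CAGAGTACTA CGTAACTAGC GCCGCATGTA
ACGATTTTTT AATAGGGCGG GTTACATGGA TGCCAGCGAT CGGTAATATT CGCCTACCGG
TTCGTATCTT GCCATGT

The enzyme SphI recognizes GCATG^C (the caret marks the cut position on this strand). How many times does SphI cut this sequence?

No occurrence of GCATGC is present in the sequence.
SphI does not cut: 0 sites.

0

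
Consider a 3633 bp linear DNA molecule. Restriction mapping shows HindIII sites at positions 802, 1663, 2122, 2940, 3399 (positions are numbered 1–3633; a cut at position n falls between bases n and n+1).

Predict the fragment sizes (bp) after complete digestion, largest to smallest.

Linear molecule, 5 cuts → 6 fragments:
  802 − 0 = 802 bp
  1663 − 802 = 861 bp
  2122 − 1663 = 459 bp
  2940 − 2122 = 818 bp
  3399 − 2940 = 459 bp
  3633 − 3399 = 234 bp
Sorted largest to smallest: 861, 818, 802, 459, 459, 234 bp.

861, 818, 802, 459, 459, 234 bp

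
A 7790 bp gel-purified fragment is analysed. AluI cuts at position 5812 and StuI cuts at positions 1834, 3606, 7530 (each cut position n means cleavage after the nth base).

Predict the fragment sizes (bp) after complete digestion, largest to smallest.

Combined cut positions (sorted): 1834, 3606, 5812, 7530.
Linear molecule, 4 cuts → 5 fragments:
  1834 − 0 = 1834 bp
  3606 − 1834 = 1772 bp
  5812 − 3606 = 2206 bp
  7530 − 5812 = 1718 bp
  7790 − 7530 = 260 bp
Sorted largest to smallest: 2206, 1834, 1772, 1718, 260 bp.

2206, 1834, 1772, 1718, 260 bp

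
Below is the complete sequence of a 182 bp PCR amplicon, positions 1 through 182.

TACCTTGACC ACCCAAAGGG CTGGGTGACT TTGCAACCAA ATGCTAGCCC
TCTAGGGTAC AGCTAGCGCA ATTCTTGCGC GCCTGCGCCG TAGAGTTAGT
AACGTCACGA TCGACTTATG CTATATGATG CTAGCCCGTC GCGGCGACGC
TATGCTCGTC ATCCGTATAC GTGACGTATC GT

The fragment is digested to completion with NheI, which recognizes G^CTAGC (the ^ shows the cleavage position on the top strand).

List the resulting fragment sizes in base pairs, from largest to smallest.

68, 52, 43, 19 bp

NheI sites (GCTAGC) start at positions 43, 62, 130.
NheI cuts after the first base of each site, so after positions 43, 62, 130.
Linear molecule, 3 cuts → 4 fragments:
  1–43 → 43 bp
  44–62 → 19 bp
  63–130 → 68 bp
  131–182 → 52 bp
Sorted largest to smallest: 68, 52, 43, 19 bp.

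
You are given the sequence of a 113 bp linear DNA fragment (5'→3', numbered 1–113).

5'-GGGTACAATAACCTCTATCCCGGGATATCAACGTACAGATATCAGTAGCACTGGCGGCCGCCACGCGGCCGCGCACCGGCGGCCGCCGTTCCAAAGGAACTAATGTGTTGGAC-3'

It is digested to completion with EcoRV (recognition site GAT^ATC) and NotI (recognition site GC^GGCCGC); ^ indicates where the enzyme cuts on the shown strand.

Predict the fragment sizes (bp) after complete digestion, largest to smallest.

EcoRV sites (GATATC) start at positions 24, 38.
EcoRV cuts after base 3 of each site, so after positions 26, 40.
NotI sites (GCGGCCGC) start at positions 54, 65, 79.
NotI cuts after base 2 of each site, so after positions 55, 66, 80.
Combined cut positions: 26, 40, 55, 66, 80.
Linear molecule, 5 cuts → 6 fragments:
  1–26 → 26 bp
  27–40 → 14 bp
  41–55 → 15 bp
  56–66 → 11 bp
  67–80 → 14 bp
  81–113 → 33 bp
Sorted largest to smallest: 33, 26, 15, 14, 14, 11 bp.

33, 26, 15, 14, 14, 11 bp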